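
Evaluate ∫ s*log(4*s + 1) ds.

Use integration by parts with u = log(4*s + 1), dv = s ds.
Then du = 4/(4*s + 1) ds and v = s**2/2.

s**2*log(4*s + 1)/2 - s**2/4 + s/8 - log(4*s + 1)/32 + C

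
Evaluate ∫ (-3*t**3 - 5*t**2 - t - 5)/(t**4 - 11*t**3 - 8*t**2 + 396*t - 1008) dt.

-1286*log(t - 7)/39 + 839*log(t - 6)/24 - 281*log(t - 4)/60 - 469*log(t + 6)/1560 + C

Factor the denominator: (t - 7)*(t - 6)*(t - 4)*(t + 6).
Partial-fraction decomposition: -469/(1560*(t + 6)) - 281/(60*(t - 4)) + 839/(24*(t - 6)) - 1286/(39*(t - 7)).
Integrate each term: A/(t−a) contributes A·log|t−a|.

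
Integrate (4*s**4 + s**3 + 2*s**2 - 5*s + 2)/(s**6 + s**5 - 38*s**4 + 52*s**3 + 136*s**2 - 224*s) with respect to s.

-log(s)/112 + 551*log(s - 4)/528 - 13*log(s - 2)/16 + 19*log(s + 2)/240 - 116*log(s + 7)/385 + 1/(2*s - 4) + C

Factor the denominator: s*(s - 4)*(s - 2)**2*(s + 2)*(s + 7).
Partial-fraction decomposition: -116/(385*(s + 7)) + 19/(240*(s + 2)) - 13/(16*(s - 2)) - 1/(2*(s - 2)**2) + 551/(528*(s - 4)) - 1/(112*s).
Integrate each term; A/(s−a) gives A·log|s−a|; A/(s−a)² gives −A/(s−a).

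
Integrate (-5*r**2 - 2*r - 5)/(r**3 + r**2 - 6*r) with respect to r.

5*log(r)/6 - 29*log(r - 2)/10 - 44*log(r + 3)/15 + C

Factor the denominator: r*(r - 2)*(r + 3).
Partial-fraction decomposition: -44/(15*(r + 3)) - 29/(10*(r - 2)) + 5/(6*r).
Integrate each term: A/(r−a) contributes A·log|r−a|.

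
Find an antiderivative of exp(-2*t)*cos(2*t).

Let I denote the integral. Integrate by parts with u = cos(2*t), dv = exp(-2*t) dt, so v = -exp(-2*t)/2: I = -exp(-2*t)*cos(2*t)/2 − ∫ exp(-2*t)*sin(2*t) dt.
Apply parts again with u = sin(2*t), dv = exp(-2*t) dt: ∫ exp(-2*t)*sin(2*t) dt = -exp(-2*t)*sin(2*t)/2 + I. Substituting back brings back I: I = exp(-2*t)*sin(2*t)/2 - exp(-2*t)*cos(2*t)/2 − I.
Solving for I: (1 + 1)·I equals the remaining terms, so I = (1/2)·(exp(-2*t)*sin(2*t)/2 - exp(-2*t)*cos(2*t)/2).

exp(-2*t)*sin(2*t)/4 - exp(-2*t)*cos(2*t)/4 + C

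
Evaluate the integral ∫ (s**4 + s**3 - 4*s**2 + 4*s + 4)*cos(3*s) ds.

Use integration by parts with u = s**4 + s**3 - 4*s**2 + 4*s + 4, dv = cos(3*s) ds, so v = sin(3*s)/3.
Apply parts 4 times (tabular method): alternate signs, differentiate u down to 0, integrate dv up.

s**4*sin(3*s)/3 + s**3*sin(3*s)/3 + 4*s**3*cos(3*s)/9 - 16*s**2*sin(3*s)/9 + s**2*cos(3*s)/3 + 10*s*sin(3*s)/9 - 32*s*cos(3*s)/27 + 140*sin(3*s)/81 + 10*cos(3*s)/27 + C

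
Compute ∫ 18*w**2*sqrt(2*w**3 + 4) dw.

Let u = 2*w**3 + 4, so du = (6*w**2) dw.
Rewriting, the integral becomes 3·∫ √u du = 3·(2/3)u^(3/2).
Substituting back, u = 2*w**3 + 4.

2*(2*w**3 + 4)**(3/2) + C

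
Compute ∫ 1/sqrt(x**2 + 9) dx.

Substitute x = 3·tan(θ), so dx = 3·sec(θ)^2 dθ and the radical becomes sqrt(x**2 + 9) = 3·sec(θ) by the Pythagorean identity.
Integrate the resulting trig expression in θ, then back-substitute tan(θ) = x/3, sec(θ) = sqrt(x**2 + 9)/3 (absorbing any constant into C).

log(x + sqrt(x**2 + 9)) + C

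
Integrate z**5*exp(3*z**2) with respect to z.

(9*z**4 - 6*z**2 + 2)*exp(3*z**2)/54 + C

Let u = z², du = 2z dz; rewrite as (1/2)∫ u^2·exp(3u) du.
Now integrate by parts 2 times.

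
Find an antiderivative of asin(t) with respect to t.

t*asin(t) + sqrt(-t**2 + 1) + C

Use integration by parts with u = arcsin(t), dv = dt.
Then du = 1/sqrt(-t**2 + 1) dt.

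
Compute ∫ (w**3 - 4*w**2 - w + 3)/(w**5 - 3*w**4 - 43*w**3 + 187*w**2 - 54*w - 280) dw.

Factor the denominator: (w - 5)*(w - 4)*(w - 2)*(w + 1)*(w + 7).
Partial-fraction decomposition: -529/(7128*(w + 7)) + 1/(540*(w + 1)) - 7/(162*(w - 2)) + 1/(110*(w - 4)) + 23/(216*(w - 5)).
Integrate each term: A/(w−a) contributes A·log|w−a|.

23*log(w - 5)/216 + log(w - 4)/110 - 7*log(w - 2)/162 + log(w + 1)/540 - 529*log(w + 7)/7128 + C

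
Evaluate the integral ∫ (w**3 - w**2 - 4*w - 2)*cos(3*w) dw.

w**3*sin(3*w)/3 - w**2*sin(3*w)/3 + w**2*cos(3*w)/3 - 14*w*sin(3*w)/9 - 2*w*cos(3*w)/9 - 16*sin(3*w)/27 - 14*cos(3*w)/27 + C

Use integration by parts with u = w**3 - w**2 - 4*w - 2, dv = cos(3*w) dw, so v = sin(3*w)/3.
Apply parts 3 times (tabular method): alternate signs, differentiate u down to 0, integrate dv up.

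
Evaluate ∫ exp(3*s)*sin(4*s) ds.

3*exp(3*s)*sin(4*s)/25 - 4*exp(3*s)*cos(4*s)/25 + C

Let I denote the integral. Integrate by parts with u = sin(4*s), dv = exp(3*s) ds, so v = exp(3*s)/3: I = exp(3*s)*sin(4*s)/3 − (4/3)·∫ exp(3*s)*cos(4*s) ds.
Apply parts again with u = cos(4*s), dv = exp(3*s) ds: ∫ exp(3*s)*cos(4*s) ds = exp(3*s)*cos(4*s)/3 + (4/3)·I. Substituting back brings back I: I = exp(3*s)*sin(4*s)/3 - 4*exp(3*s)*cos(4*s)/9 − (16/9)·I.
Solving for I: (1 + 16/9)·I equals the remaining terms, so I = (9/25)·(exp(3*s)*sin(4*s)/3 - 4*exp(3*s)*cos(4*s)/9).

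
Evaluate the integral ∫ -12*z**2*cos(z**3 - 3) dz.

-4*sin(z**3 - 3) + C

Let u = z**3 - 3, so du = (3*z**2) dz.
Rewriting, the integral becomes -4·∫ cos(u) du = -4·sin(u).
Substituting back, u = z**3 - 3.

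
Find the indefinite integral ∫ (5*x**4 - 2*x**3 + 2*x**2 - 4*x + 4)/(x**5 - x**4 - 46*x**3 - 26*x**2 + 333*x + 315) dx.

11393*log(x - 7)/3840 - 361*log(x - 3)/768 + 17*log(x + 1)/256 - 493*log(x + 3)/240 + 3449*log(x + 5)/768 + C

Factor the denominator: (x - 7)*(x - 3)*(x + 1)*(x + 3)*(x + 5).
Partial-fraction decomposition: 3449/(768*(x + 5)) - 493/(240*(x + 3)) + 17/(256*(x + 1)) - 361/(768*(x - 3)) + 11393/(3840*(x - 7)).
Integrate each term: A/(x−a) contributes A·log|x−a|.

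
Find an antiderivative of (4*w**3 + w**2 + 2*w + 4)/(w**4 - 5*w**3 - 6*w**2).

2*log(w)/9 + 229*log(w - 6)/63 + log(w + 1)/7 + 2/(3*w) + C

Factor the denominator: w**2*(w - 6)*(w + 1).
Partial-fraction decomposition: 1/(7*(w + 1)) + 229/(63*(w - 6)) + 2/(9*w) - 2/(3*w**2).
Integrate each term; A/(w−a) gives A·log|w−a|; A/(w−a)² gives −A/(w−a).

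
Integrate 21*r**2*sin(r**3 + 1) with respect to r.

-7*cos(r**3 + 1) + C

Let u = r**3 + 1, so du = (3*r**2) dr.
Rewriting, the integral becomes 7·∫ sin(u) du = 7·-cos(u).
Substituting back, u = r**3 + 1.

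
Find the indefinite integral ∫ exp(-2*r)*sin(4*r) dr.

-exp(-2*r)*sin(4*r)/10 - exp(-2*r)*cos(4*r)/5 + C

Let I denote the integral. Integrate by parts with u = sin(4*r), dv = exp(-2*r) dr, so v = -exp(-2*r)/2: I = -exp(-2*r)*sin(4*r)/2 + 2·∫ exp(-2*r)*cos(4*r) dr.
Apply parts again with u = cos(4*r), dv = exp(-2*r) dr: ∫ exp(-2*r)*cos(4*r) dr = -exp(-2*r)*cos(4*r)/2 − 2·I. Substituting back brings back I: I = -exp(-2*r)*sin(4*r)/2 - exp(-2*r)*cos(4*r) − 4·I.
Solving for I: (1 + 4)·I equals the remaining terms, so I = (1/5)·(-exp(-2*r)*sin(4*r)/2 - exp(-2*r)*cos(4*r)).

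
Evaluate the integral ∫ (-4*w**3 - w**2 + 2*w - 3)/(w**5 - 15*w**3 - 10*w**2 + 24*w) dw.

Factor the denominator: w*(w - 4)*(w - 1)*(w + 2)*(w + 3).
Partial-fraction decomposition: 15/(14*(w + 3)) - 7/(12*(w + 2)) + 1/(6*(w - 1)) - 89/(168*(w - 4)) - 1/(8*w).
Integrate each term: A/(w−a) contributes A·log|w−a|.

-log(w)/8 - 89*log(w - 4)/168 + log(w - 1)/6 - 7*log(w + 2)/12 + 15*log(w + 3)/14 + C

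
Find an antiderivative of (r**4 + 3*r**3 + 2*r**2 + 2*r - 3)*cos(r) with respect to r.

Use integration by parts with u = r**4 + 3*r**3 + 2*r**2 + 2*r - 3, dv = cos(r) dr, so v = sin(r).
Apply parts 4 times (tabular method): alternate signs, differentiate u down to 0, integrate dv up.

r**4*sin(r) + 3*r**3*sin(r) + 4*r**3*cos(r) - 10*r**2*sin(r) + 9*r**2*cos(r) - 16*r*sin(r) - 20*r*cos(r) + 17*sin(r) - 16*cos(r) + C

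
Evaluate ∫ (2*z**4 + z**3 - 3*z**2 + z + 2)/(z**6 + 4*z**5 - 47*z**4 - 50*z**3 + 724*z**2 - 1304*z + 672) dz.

89*log(z - 4)/220 - 373*log(z - 2)/1296 - log(z - 1)/56 + 283*log(z + 6)/560 - 4307*log(z + 7)/7128 + 2/(9*z - 18) + C

Factor the denominator: (z - 4)*(z - 2)**2*(z - 1)*(z + 6)*(z + 7).
Partial-fraction decomposition: -4307/(7128*(z + 7)) + 283/(560*(z + 6)) - 1/(56*(z - 1)) - 373/(1296*(z - 2)) - 2/(9*(z - 2)**2) + 89/(220*(z - 4)).
Integrate each term; A/(z−a) gives A·log|z−a|; A/(z−a)² gives −A/(z−a).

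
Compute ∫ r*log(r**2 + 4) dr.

Let u = r**2 + 4, so du = (2*r) dr.
The integral becomes (1/2)·∫ log(u) du; integrate by parts with u′=log(u), dv′=du.

r**2*log(r**2 + 4)/2 - r**2/2 + 2*log(r**2 + 4) + C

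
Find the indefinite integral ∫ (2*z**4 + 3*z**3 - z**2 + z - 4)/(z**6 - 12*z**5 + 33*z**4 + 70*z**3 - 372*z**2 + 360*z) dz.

-log(z)/90 + 1603*log(z - 6)/432 - 1601*log(z - 5)/360 + 547*log(z - 2)/720 - 13*log(z + 3)/1080 - 5/(12*z - 24) + C

Factor the denominator: z*(z - 6)*(z - 5)*(z - 2)**2*(z + 3).
Partial-fraction decomposition: -13/(1080*(z + 3)) + 547/(720*(z - 2)) + 5/(12*(z - 2)**2) - 1601/(360*(z - 5)) + 1603/(432*(z - 6)) - 1/(90*z).
Integrate each term; A/(z−a) gives A·log|z−a|; A/(z−a)² gives −A/(z−a).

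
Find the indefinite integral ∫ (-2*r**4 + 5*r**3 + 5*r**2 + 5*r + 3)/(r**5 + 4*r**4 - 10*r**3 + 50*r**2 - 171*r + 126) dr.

Factor the denominator: (r - 2)*(r - 1)*(r + 7)*(r**2 + 9).
Partial-fraction decomposition: -2*(604*r - 1821)/(1885*(r**2 + 9)) - 394/(261*(r + 7)) - 1/(5*(r - 1)) + 41/(117*(r - 2)).
Integrate each term; A/(r−a) gives A·log|r−a|; the (Br+D)/(r²+p²) term gives a log and an atan.

41*log(r - 2)/117 - log(r - 1)/5 - 394*log(r + 7)/261 - 604*log(r**2 + 9)/1885 + 1214*atan(r/3)/1885 + C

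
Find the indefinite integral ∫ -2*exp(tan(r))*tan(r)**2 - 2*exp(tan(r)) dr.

-2*exp(tan(r)) + C

Let u = tan(r), so du = (tan(r)**2 + 1) dr.
Rewriting, the integral becomes -2·∫ e^u du = -2·e^u.
Substituting back, u = tan(r).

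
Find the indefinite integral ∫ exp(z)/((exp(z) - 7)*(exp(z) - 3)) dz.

Let u = e^z, du = e^z dz.
The integral becomes ∫ du/((u-3)(u-7)); decompose into partial fractions.

log(exp(z) - 7)/4 - log(exp(z) - 3)/4 + C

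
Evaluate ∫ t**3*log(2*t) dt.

Use integration by parts with u = log(2*t), dv = t**3 dt.
Then du = 1/t dt and v = t**4/4.

t**4*(log(t) + log(2))/4 - t**4/16 + C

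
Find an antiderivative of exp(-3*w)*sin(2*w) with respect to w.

Let I denote the integral. Integrate by parts with u = sin(2*w), dv = exp(-3*w) dw, so v = -exp(-3*w)/3: I = -exp(-3*w)*sin(2*w)/3 + (2/3)·∫ exp(-3*w)*cos(2*w) dw.
Apply parts again with u = cos(2*w), dv = exp(-3*w) dw: ∫ exp(-3*w)*cos(2*w) dw = -exp(-3*w)*cos(2*w)/3 − (2/3)·I. Substituting back brings back I: I = -exp(-3*w)*sin(2*w)/3 - 2*exp(-3*w)*cos(2*w)/9 − (4/9)·I.
Solving for I: (1 + 4/9)·I equals the remaining terms, so I = (9/13)·(-exp(-3*w)*sin(2*w)/3 - 2*exp(-3*w)*cos(2*w)/9).

-3*exp(-3*w)*sin(2*w)/13 - 2*exp(-3*w)*cos(2*w)/13 + C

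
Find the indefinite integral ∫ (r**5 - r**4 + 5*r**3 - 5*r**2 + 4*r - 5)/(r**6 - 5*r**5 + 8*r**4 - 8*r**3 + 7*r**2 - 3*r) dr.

5*log(r)/3 + 259*log(r - 3)/120 - 23*log(r - 1)/8 + log(r**2 + 1)/40 + 3*atan(r)/20 - 1/(4*r - 4) + C

Factor the denominator: r*(r - 3)*(r - 1)**2*(r**2 + 1).
Partial-fraction decomposition: (r + 3)/(20*(r**2 + 1)) - 23/(8*(r - 1)) + 1/(4*(r - 1)**2) + 259/(120*(r - 3)) + 5/(3*r).
Integrate each term; A/(r−a) gives A·log|r−a|; the (Br+D)/(r²+p²) term gives a log and an atan.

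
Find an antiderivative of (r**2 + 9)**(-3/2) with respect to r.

r/(9*sqrt(r**2 + 9)) + C

Substitute r = 3·tan(θ), so dr = 3·sec(θ)^2 dθ and the radical becomes sqrt(r**2 + 9) = 3·sec(θ) by the Pythagorean identity.
Integrate the resulting trig expression in θ, then back-substitute tan(θ) = r/3, sec(θ) = sqrt(r**2 + 9)/3 (absorbing any constant into C).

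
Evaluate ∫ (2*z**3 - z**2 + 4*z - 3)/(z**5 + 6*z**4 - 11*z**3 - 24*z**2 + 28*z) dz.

-3*log(z)/28 + 17*log(z - 2)/72 - log(z - 1)/12 + 31*log(z + 2)/120 - 383*log(z + 7)/1260 + C

Factor the denominator: z*(z - 2)*(z - 1)*(z + 2)*(z + 7).
Partial-fraction decomposition: -383/(1260*(z + 7)) + 31/(120*(z + 2)) - 1/(12*(z - 1)) + 17/(72*(z - 2)) - 3/(28*z).
Integrate each term: A/(z−a) contributes A·log|z−a|.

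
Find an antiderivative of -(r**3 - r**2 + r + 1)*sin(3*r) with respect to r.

r**3*cos(3*r)/3 - r**2*sin(3*r)/3 - r**2*cos(3*r)/3 + 2*r*sin(3*r)/9 + r*cos(3*r)/9 - sin(3*r)/27 + 11*cos(3*r)/27 + C

Use integration by parts with u = r**3 - r**2 + r + 1, dv = -sin(3*r) dr, so v = cos(3*r)/3.
Apply parts 3 times (tabular method): alternate signs, differentiate u down to 0, integrate dv up.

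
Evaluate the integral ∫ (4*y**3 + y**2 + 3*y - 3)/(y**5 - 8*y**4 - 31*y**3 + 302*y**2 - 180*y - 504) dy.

1439*log(y - 7)/520 - 305*log(y - 6)/112 + 13*log(y - 2)/160 + 3*log(y + 1)/280 - 283*log(y + 6)/2080 + C

Factor the denominator: (y - 7)*(y - 6)*(y - 2)*(y + 1)*(y + 6).
Partial-fraction decomposition: -283/(2080*(y + 6)) + 3/(280*(y + 1)) + 13/(160*(y - 2)) - 305/(112*(y - 6)) + 1439/(520*(y - 7)).
Integrate each term: A/(y−a) contributes A·log|y−a|.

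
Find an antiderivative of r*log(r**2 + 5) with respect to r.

r**2*log(r**2 + 5)/2 - r**2/2 + 5*log(r**2 + 5)/2 + C

Let u = r**2 + 5, so du = (2*r) dr.
The integral becomes (1/2)·∫ log(u) du; integrate by parts with u′=log(u), dv′=du.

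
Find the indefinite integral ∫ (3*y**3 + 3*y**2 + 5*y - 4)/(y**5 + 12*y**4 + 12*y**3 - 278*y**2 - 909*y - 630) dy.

Factor the denominator: (y - 5)*(y + 1)*(y + 3)*(y + 6)*(y + 7).
Partial-fraction decomposition: -307/(96*(y + 7)) + 574/(165*(y + 6)) - 73/(192*(y + 3)) + 1/(40*(y + 1)) + 157/(2112*(y - 5)).
Integrate each term: A/(y−a) contributes A·log|y−a|.

157*log(y - 5)/2112 + log(y + 1)/40 - 73*log(y + 3)/192 + 574*log(y + 6)/165 - 307*log(y + 7)/96 + C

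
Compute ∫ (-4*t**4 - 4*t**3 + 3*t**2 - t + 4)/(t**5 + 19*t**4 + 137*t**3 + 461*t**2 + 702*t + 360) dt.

log(t + 1)/15 + 91*log(t + 3)/6 - 356*log(t + 4)/3 + 479*log(t + 5)/2 - 2101*log(t + 6)/15 + C

Factor the denominator: (t + 1)*(t + 3)*(t + 4)*(t + 5)*(t + 6).
Partial-fraction decomposition: -2101/(15*(t + 6)) + 479/(2*(t + 5)) - 356/(3*(t + 4)) + 91/(6*(t + 3)) + 1/(15*(t + 1)).
Integrate each term: A/(t−a) contributes A·log|t−a|.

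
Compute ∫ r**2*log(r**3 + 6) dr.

Let u = r**3 + 6, so du = (3*r**2) dr.
The integral becomes (1/3)·∫ log(u) du; integrate by parts with u′=log(u), dv′=du.

r**3*log(r**3 + 6)/3 - r**3/3 + 2*log(r**3 + 6) + C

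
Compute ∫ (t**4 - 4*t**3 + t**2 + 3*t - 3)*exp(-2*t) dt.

(-2*t**4 + 4*t**3 + 4*t**2 - 2*t + 5)*exp(-2*t)/4 + C

Use integration by parts with u = t**4 - 4*t**3 + t**2 + 3*t - 3, dv = exp(-2*t) dt, so v = -exp(-2*t)/2.
Apply parts 4 times (tabular method): alternate signs, differentiate u down to 0, integrate dv up.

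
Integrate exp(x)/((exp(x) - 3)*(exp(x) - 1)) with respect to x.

Let u = e^x, du = e^x dx.
The integral becomes ∫ du/((u-1)(u-3)); decompose into partial fractions.

log(exp(x) - 3)/2 - log(exp(x) - 1)/2 + C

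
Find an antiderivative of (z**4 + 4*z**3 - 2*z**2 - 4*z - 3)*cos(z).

z**4*sin(z) + 4*z**3*sin(z) + 4*z**3*cos(z) - 14*z**2*sin(z) + 12*z**2*cos(z) - 28*z*sin(z) - 28*z*cos(z) + 25*sin(z) - 28*cos(z) + C

Use integration by parts with u = z**4 + 4*z**3 - 2*z**2 - 4*z - 3, dv = cos(z) dz, so v = sin(z).
Apply parts 4 times (tabular method): alternate signs, differentiate u down to 0, integrate dv up.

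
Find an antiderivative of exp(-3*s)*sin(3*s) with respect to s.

Let I denote the integral. Integrate by parts with u = sin(3*s), dv = exp(-3*s) ds, so v = -exp(-3*s)/3: I = -exp(-3*s)*sin(3*s)/3 + ∫ exp(-3*s)*cos(3*s) ds.
Apply parts again with u = cos(3*s), dv = exp(-3*s) ds: ∫ exp(-3*s)*cos(3*s) ds = -exp(-3*s)*cos(3*s)/3 − I. Substituting back brings back I: I = -exp(-3*s)*sin(3*s)/3 - exp(-3*s)*cos(3*s)/3 − I.
Solving for I: (1 + 1)·I equals the remaining terms, so I = (1/2)·(-exp(-3*s)*sin(3*s)/3 - exp(-3*s)*cos(3*s)/3).

-exp(-3*s)*sin(3*s)/6 - exp(-3*s)*cos(3*s)/6 + C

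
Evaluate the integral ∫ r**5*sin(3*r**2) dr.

-r**4*cos(3*r**2)/6 + r**2*sin(3*r**2)/9 + cos(3*r**2)/27 + C

Let u = r², du = 2r dr; rewrite as (1/2)∫ u^2·sin(3u) du.
Now integrate by parts 2 times.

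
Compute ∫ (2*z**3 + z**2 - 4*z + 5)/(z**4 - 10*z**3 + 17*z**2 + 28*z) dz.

Factor the denominator: z*(z - 7)*(z - 4)*(z + 1).
Partial-fraction decomposition: -1/(5*(z + 1)) - 133/(60*(z - 4)) + 89/(21*(z - 7)) + 5/(28*z).
Integrate each term: A/(z−a) contributes A·log|z−a|.

5*log(z)/28 + 89*log(z - 7)/21 - 133*log(z - 4)/60 - log(z + 1)/5 + C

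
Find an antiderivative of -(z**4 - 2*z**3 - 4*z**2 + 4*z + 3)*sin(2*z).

z**4*cos(2*z)/2 - z**3*sin(2*z) - z**3*cos(2*z) + 3*z**2*sin(2*z)/2 - 7*z**2*cos(2*z)/2 + 7*z*sin(2*z)/2 + 7*z*cos(2*z)/2 - 7*sin(2*z)/4 + 13*cos(2*z)/4 + C

Use integration by parts with u = z**4 - 2*z**3 - 4*z**2 + 4*z + 3, dv = -sin(2*z) dz, so v = cos(2*z)/2.
Apply parts 4 times (tabular method): alternate signs, differentiate u down to 0, integrate dv up.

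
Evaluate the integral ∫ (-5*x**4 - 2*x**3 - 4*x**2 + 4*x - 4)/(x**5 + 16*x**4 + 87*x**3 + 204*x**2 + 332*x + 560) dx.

-103*log(x + 4)/5 + 2999*log(x + 5)/58 - 3849*log(x + 7)/106 + 1571*log(x**2 + 4)/15370 - 172*atan(x/2)/7685 + C

Factor the denominator: (x + 4)*(x + 5)*(x + 7)*(x**2 + 4).
Partial-fraction decomposition: (1571*x - 344)/(7685*(x**2 + 4)) - 3849/(106*(x + 7)) + 2999/(58*(x + 5)) - 103/(5*(x + 4)).
Integrate each term; A/(x−a) gives A·log|x−a|; the (Bx+D)/(x²+p²) term gives a log and an atan.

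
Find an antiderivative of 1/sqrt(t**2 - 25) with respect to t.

Substitute t = 5·sec(θ), so dt = 5·sec(θ)*tan(θ) dθ and the radical becomes sqrt(t**2 - 25) = 5·tan(θ) by the Pythagorean identity.
Integrate the resulting trig expression in θ, then back-substitute sec(θ) = t/5, tan(θ) = sqrt(t**2 - 25)/5 (absorbing any constant into C).

log(t + sqrt(t**2 - 25)) + C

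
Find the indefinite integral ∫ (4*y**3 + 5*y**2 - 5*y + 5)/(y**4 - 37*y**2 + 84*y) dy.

5*log(y)/84 + 321*log(y - 4)/44 - 143*log(y - 3)/30 + 1087*log(y + 7)/770 + C

Factor the denominator: y*(y - 4)*(y - 3)*(y + 7).
Partial-fraction decomposition: 1087/(770*(y + 7)) - 143/(30*(y - 3)) + 321/(44*(y - 4)) + 5/(84*y).
Integrate each term: A/(y−a) contributes A·log|y−a|.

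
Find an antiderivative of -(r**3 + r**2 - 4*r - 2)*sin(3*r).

r**3*cos(3*r)/3 - r**2*sin(3*r)/3 + r**2*cos(3*r)/3 - 2*r*sin(3*r)/9 - 14*r*cos(3*r)/9 + 14*sin(3*r)/27 - 20*cos(3*r)/27 + C

Use integration by parts with u = r**3 + r**2 - 4*r - 2, dv = -sin(3*r) dr, so v = cos(3*r)/3.
Apply parts 3 times (tabular method): alternate signs, differentiate u down to 0, integrate dv up.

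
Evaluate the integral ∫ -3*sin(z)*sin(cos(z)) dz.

Let u = cos(z), so du = (-sin(z)) dz.
Rewriting, the integral becomes 3·∫ sin(u) du = 3·-cos(u).
Substituting back, u = cos(z).

-3*cos(cos(z)) + C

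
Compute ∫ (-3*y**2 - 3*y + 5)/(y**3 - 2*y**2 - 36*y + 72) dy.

Factor the denominator: (y - 6)*(y - 2)*(y + 6).
Partial-fraction decomposition: -85/(96*(y + 6)) + 13/(32*(y - 2)) - 121/(48*(y - 6)).
Integrate each term: A/(y−a) contributes A·log|y−a|.

-121*log(y - 6)/48 + 13*log(y - 2)/32 - 85*log(y + 6)/96 + C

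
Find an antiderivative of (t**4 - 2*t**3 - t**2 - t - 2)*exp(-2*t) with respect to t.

(-t**4 + t**2 + 2*t + 3)*exp(-2*t)/2 + C

Use integration by parts with u = t**4 - 2*t**3 - t**2 - t - 2, dv = exp(-2*t) dt, so v = -exp(-2*t)/2.
Apply parts 4 times (tabular method): alternate signs, differentiate u down to 0, integrate dv up.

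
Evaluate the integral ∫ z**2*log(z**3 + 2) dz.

z**3*log(z**3 + 2)/3 - z**3/3 + 2*log(z**3 + 2)/3 + C

Let u = z**3 + 2, so du = (3*z**2) dz.
The integral becomes (1/3)·∫ log(u) du; integrate by parts with u′=log(u), dv′=du.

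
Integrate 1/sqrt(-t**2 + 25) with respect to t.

Substitute t = 5·sin(θ), so dt = 5·cos(θ) dθ and the radical becomes sqrt(-t**2 + 25) = 5·cos(θ) by the Pythagorean identity.
Integrate the resulting trig expression in θ, then back-substitute θ = asin(t/5), sin(θ) = t/5, cos(θ) = sqrt(-t**2 + 25)/5 (absorbing any constant into C).

asin(t/5) + C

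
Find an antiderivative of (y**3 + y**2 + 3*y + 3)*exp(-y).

(-y**3 - 4*y**2 - 11*y - 14)*exp(-y) + C

Use integration by parts with u = y**3 + y**2 + 3*y + 3, dv = exp(-y) dy, so v = -exp(-y).
Apply parts 3 times (tabular method): alternate signs, differentiate u down to 0, integrate dv up.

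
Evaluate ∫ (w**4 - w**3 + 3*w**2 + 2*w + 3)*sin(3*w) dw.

Use integration by parts with u = w**4 - w**3 + 3*w**2 + 2*w + 3, dv = sin(3*w) dw, so v = -cos(3*w)/3.
Apply parts 4 times (tabular method): alternate signs, differentiate u down to 0, integrate dv up.

-w**4*cos(3*w)/3 + 4*w**3*sin(3*w)/9 + w**3*cos(3*w)/3 - w**2*sin(3*w)/3 - 5*w**2*cos(3*w)/9 + 10*w*sin(3*w)/27 - 8*w*cos(3*w)/9 + 8*sin(3*w)/27 - 71*cos(3*w)/81 + C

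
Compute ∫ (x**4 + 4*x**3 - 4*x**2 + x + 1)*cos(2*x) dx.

x**4*sin(2*x)/2 + 2*x**3*sin(2*x) + x**3*cos(2*x) - 7*x**2*sin(2*x)/2 + 3*x**2*cos(2*x) - 5*x*sin(2*x)/2 - 7*x*cos(2*x)/2 + 9*sin(2*x)/4 - 5*cos(2*x)/4 + C

Use integration by parts with u = x**4 + 4*x**3 - 4*x**2 + x + 1, dv = cos(2*x) dx, so v = sin(2*x)/2.
Apply parts 4 times (tabular method): alternate signs, differentiate u down to 0, integrate dv up.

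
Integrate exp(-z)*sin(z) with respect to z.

-exp(-z)*sin(z)/2 - exp(-z)*cos(z)/2 + C

Let I denote the integral. Integrate by parts with u = sin(z), dv = exp(-z) dz, so v = -exp(-z): I = -exp(-z)*sin(z) + ∫ exp(-z)*cos(z) dz.
Apply parts again with u = cos(z), dv = exp(-z) dz: ∫ exp(-z)*cos(z) dz = -exp(-z)*cos(z) − I. Substituting back brings back I: I = -exp(-z)*sin(z) - exp(-z)*cos(z) − I.
Solving for I: (1 + 1)·I equals the remaining terms, so I = (1/2)·(-exp(-z)*sin(z) - exp(-z)*cos(z)).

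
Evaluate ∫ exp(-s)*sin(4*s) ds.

Let I denote the integral. Integrate by parts with u = sin(4*s), dv = exp(-s) ds, so v = -exp(-s): I = -exp(-s)*sin(4*s) + 4·∫ exp(-s)*cos(4*s) ds.
Apply parts again with u = cos(4*s), dv = exp(-s) ds: ∫ exp(-s)*cos(4*s) ds = -exp(-s)*cos(4*s) − 4·I. Substituting back brings back I: I = -exp(-s)*sin(4*s) - 4*exp(-s)*cos(4*s) − 16·I.
Solving for I: (1 + 16)·I equals the remaining terms, so I = (1/17)·(-exp(-s)*sin(4*s) - 4*exp(-s)*cos(4*s)).

-exp(-s)*sin(4*s)/17 - 4*exp(-s)*cos(4*s)/17 + C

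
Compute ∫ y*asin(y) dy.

y**2*asin(y)/2 + y*sqrt(-y**2 + 1)/4 - asin(y)/4 + C

Use integration by parts with u = arcsin(y), dv = y dy.
Then du = 1/sqrt(-y**2 + 1) dy.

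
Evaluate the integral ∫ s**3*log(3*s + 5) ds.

Use integration by parts with u = log(3*s + 5), dv = s**3 ds.
Then du = 3/(3*s + 5) ds and v = s**4/4.

s**4*log(3*s + 5)/4 - s**4/16 + 5*s**3/36 - 25*s**2/72 + 125*s/108 - 625*log(3*s + 5)/324 + C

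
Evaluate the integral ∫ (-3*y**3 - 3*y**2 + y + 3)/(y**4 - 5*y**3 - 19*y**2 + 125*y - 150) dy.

Factor the denominator: (y - 5)*(y - 3)*(y - 2)*(y + 5).
Partial-fraction decomposition: -149/(280*(y + 5)) - 31/(21*(y - 2)) + 51/(8*(y - 3)) - 221/(30*(y - 5)).
Integrate each term: A/(y−a) contributes A·log|y−a|.

-221*log(y - 5)/30 + 51*log(y - 3)/8 - 31*log(y - 2)/21 - 149*log(y + 5)/280 + C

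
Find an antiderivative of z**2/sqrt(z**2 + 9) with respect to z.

z*sqrt(z**2 + 9)/2 - 9*log(z + sqrt(z**2 + 9))/2 + C

Substitute z = 3·tan(θ), so dz = 3·sec(θ)^2 dθ and the radical becomes sqrt(z**2 + 9) = 3·sec(θ) by the Pythagorean identity.
Integrate the resulting trig expression in θ, then back-substitute tan(θ) = z/3, sec(θ) = sqrt(z**2 + 9)/3 (absorbing any constant into C).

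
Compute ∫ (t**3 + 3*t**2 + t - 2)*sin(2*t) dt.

-t**3*cos(2*t)/2 + 3*t**2*sin(2*t)/4 - 3*t**2*cos(2*t)/2 + 3*t*sin(2*t)/2 + t*cos(2*t)/4 - sin(2*t)/8 + 7*cos(2*t)/4 + C

Use integration by parts with u = t**3 + 3*t**2 + t - 2, dv = sin(2*t) dt, so v = -cos(2*t)/2.
Apply parts 3 times (tabular method): alternate signs, differentiate u down to 0, integrate dv up.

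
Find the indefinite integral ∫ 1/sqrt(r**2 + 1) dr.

Substitute r = tan(θ), so dr = sec(θ)^2 dθ and the radical becomes sqrt(r**2 + 1) = sec(θ) by the Pythagorean identity.
Integrate the resulting trig expression in θ, then back-substitute tan(θ) = r, sec(θ) = sqrt(r**2 + 1) (absorbing any constant into C).

log(r + sqrt(r**2 + 1)) + C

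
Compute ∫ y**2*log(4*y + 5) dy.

y**3*log(4*y + 5)/3 - y**3/9 + 5*y**2/24 - 25*y/48 + 125*log(4*y + 5)/192 + C

Use integration by parts with u = log(4*y + 5), dv = y**2 dy.
Then du = 4/(4*y + 5) dy and v = y**3/3.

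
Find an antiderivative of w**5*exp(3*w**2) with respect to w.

(9*w**4 - 6*w**2 + 2)*exp(3*w**2)/54 + C

Let u = w², du = 2w dw; rewrite as (1/2)∫ u^2·exp(3u) du.
Now integrate by parts 2 times.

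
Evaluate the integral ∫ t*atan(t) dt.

t**2*atan(t)/2 - t/2 + atan(t)/2 + C

Use integration by parts with u = arctan(t), dv = t dt.
Then du = 1/(t**2 + 1) dt.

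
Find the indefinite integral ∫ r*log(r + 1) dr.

Use integration by parts with u = log(r + 1), dv = r dr.
Then du = 1/(r + 1) dr and v = r**2/2.

r**2*log(r + 1)/2 - r**2/4 + r/2 - log(r + 1)/2 + C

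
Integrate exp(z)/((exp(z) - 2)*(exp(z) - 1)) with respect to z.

log(exp(z) - 2) - log(exp(z) - 1) + C

Let u = e^z, du = e^z dz.
The integral becomes ∫ du/((u-1)(u-2)); decompose into partial fractions.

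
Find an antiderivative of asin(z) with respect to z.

z*asin(z) + sqrt(-z**2 + 1) + C

Use integration by parts with u = arcsin(z), dv = dz.
Then du = 1/sqrt(-z**2 + 1) dz.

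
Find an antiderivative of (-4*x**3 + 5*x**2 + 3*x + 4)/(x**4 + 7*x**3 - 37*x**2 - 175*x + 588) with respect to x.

Factor the denominator: (x - 4)*(x - 3)*(x + 7)**2.
Partial-fraction decomposition: -769/(242*(x + 7)) + 160/(11*(x + 7)**2) + 1/(2*(x - 3)) - 160/(121*(x - 4)).
Integrate each term; A/(x−a) gives A·log|x−a|; A/(x−a)² gives −A/(x−a).

-160*log(x - 4)/121 + log(x - 3)/2 - 769*log(x + 7)/242 - 160/(11*x + 77) + C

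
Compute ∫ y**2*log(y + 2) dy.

y**3*log(y + 2)/3 - y**3/9 + y**2/3 - 4*y/3 + 8*log(y + 2)/3 + C

Use integration by parts with u = log(y + 2), dv = y**2 dy.
Then du = 1/(y + 2) dy and v = y**3/3.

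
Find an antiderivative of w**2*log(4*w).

w**3*(log(w) + 2*log(2))/3 - w**3/9 + C

Use integration by parts with u = log(4*w), dv = w**2 dw.
Then du = 1/w dw and v = w**3/3.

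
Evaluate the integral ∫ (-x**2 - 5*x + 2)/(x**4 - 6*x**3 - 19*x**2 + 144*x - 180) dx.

Factor the denominator: (x - 6)*(x - 3)*(x - 2)*(x + 5).
Partial-fraction decomposition: -1/(308*(x + 5)) - 3/(7*(x - 2)) + 11/(12*(x - 3)) - 16/(33*(x - 6)).
Integrate each term: A/(x−a) contributes A·log|x−a|.

-16*log(x - 6)/33 + 11*log(x - 3)/12 - 3*log(x - 2)/7 - log(x + 5)/308 + C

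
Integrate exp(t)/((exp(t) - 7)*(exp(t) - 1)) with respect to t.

Let u = e^t, du = e^t dt.
The integral becomes ∫ du/((u-7)(u-1)); decompose into partial fractions.

log(exp(t) - 7)/6 - log(exp(t) - 1)/6 + C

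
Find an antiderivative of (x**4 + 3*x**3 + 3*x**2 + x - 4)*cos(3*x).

Use integration by parts with u = x**4 + 3*x**3 + 3*x**2 + x - 4, dv = cos(3*x) dx, so v = sin(3*x)/3.
Apply parts 4 times (tabular method): alternate signs, differentiate u down to 0, integrate dv up.

x**4*sin(3*x)/3 + x**3*sin(3*x) + 4*x**3*cos(3*x)/9 + 5*x**2*sin(3*x)/9 + x**2*cos(3*x) - x*sin(3*x)/3 + 10*x*cos(3*x)/27 - 118*sin(3*x)/81 - cos(3*x)/9 + C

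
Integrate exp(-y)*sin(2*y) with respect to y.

Let I denote the integral. Integrate by parts with u = sin(2*y), dv = exp(-y) dy, so v = -exp(-y): I = -exp(-y)*sin(2*y) + 2·∫ exp(-y)*cos(2*y) dy.
Apply parts again with u = cos(2*y), dv = exp(-y) dy: ∫ exp(-y)*cos(2*y) dy = -exp(-y)*cos(2*y) − 2·I. Substituting back brings back I: I = -exp(-y)*sin(2*y) - 2*exp(-y)*cos(2*y) − 4·I.
Solving for I: (1 + 4)·I equals the remaining terms, so I = (1/5)·(-exp(-y)*sin(2*y) - 2*exp(-y)*cos(2*y)).

-exp(-y)*sin(2*y)/5 - 2*exp(-y)*cos(2*y)/5 + C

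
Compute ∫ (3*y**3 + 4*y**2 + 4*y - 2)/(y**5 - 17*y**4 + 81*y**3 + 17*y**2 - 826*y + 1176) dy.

-971*log(y - 7)/500 + 15*log(y - 4)/7 - 23*log(y - 2)/125 - 59*log(y + 3)/3500 - 417/(50*y - 350) + C

Factor the denominator: (y - 7)**2*(y - 4)*(y - 2)*(y + 3).
Partial-fraction decomposition: -59/(3500*(y + 3)) - 23/(125*(y - 2)) + 15/(7*(y - 4)) - 971/(500*(y - 7)) + 417/(50*(y - 7)**2).
Integrate each term; A/(y−a) gives A·log|y−a|; A/(y−a)² gives −A/(y−a).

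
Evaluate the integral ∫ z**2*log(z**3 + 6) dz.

z**3*log(z**3 + 6)/3 - z**3/3 + 2*log(z**3 + 6) + C

Let u = z**3 + 6, so du = (3*z**2) dz.
The integral becomes (1/3)·∫ log(u) du; integrate by parts with u′=log(u), dv′=du.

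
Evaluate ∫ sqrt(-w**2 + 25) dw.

w*sqrt(-w**2 + 25)/2 + 25*asin(w/5)/2 + C

Substitute w = 5·sin(θ), so dw = 5·cos(θ) dθ and the radical becomes sqrt(-w**2 + 25) = 5·cos(θ) by the Pythagorean identity.
Integrate the resulting trig expression in θ, then back-substitute θ = asin(w/5), sin(θ) = w/5, cos(θ) = sqrt(-w**2 + 25)/5 (absorbing any constant into C).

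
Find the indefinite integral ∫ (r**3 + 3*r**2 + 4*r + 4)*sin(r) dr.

Use integration by parts with u = r**3 + 3*r**2 + 4*r + 4, dv = sin(r) dr, so v = -cos(r).
Apply parts 3 times (tabular method): alternate signs, differentiate u down to 0, integrate dv up.

-r**3*cos(r) + 3*r**2*sin(r) - 3*r**2*cos(r) + 6*r*sin(r) + 2*r*cos(r) - 2*sin(r) + 2*cos(r) + C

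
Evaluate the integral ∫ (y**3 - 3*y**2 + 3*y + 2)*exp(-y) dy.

Use integration by parts with u = y**3 - 3*y**2 + 3*y + 2, dv = exp(-y) dy, so v = -exp(-y).
Apply parts 3 times (tabular method): alternate signs, differentiate u down to 0, integrate dv up.

(-y**3 - 3*y - 5)*exp(-y) + C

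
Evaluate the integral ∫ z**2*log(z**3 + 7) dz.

Let u = z**3 + 7, so du = (3*z**2) dz.
The integral becomes (1/3)·∫ log(u) du; integrate by parts with u′=log(u), dv′=du.

z**3*log(z**3 + 7)/3 - z**3/3 + 7*log(z**3 + 7)/3 + C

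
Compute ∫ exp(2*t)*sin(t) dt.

Let I denote the integral. Integrate by parts with u = sin(t), dv = exp(2*t) dt, so v = exp(2*t)/2: I = exp(2*t)*sin(t)/2 − (1/2)·∫ exp(2*t)*cos(t) dt.
Apply parts again with u = cos(t), dv = exp(2*t) dt: ∫ exp(2*t)*cos(t) dt = exp(2*t)*cos(t)/2 + (1/2)·I. Substituting back brings back I: I = exp(2*t)*sin(t)/2 - exp(2*t)*cos(t)/4 − (1/4)·I.
Solving for I: (1 + 1/4)·I equals the remaining terms, so I = (4/5)·(exp(2*t)*sin(t)/2 - exp(2*t)*cos(t)/4).

2*exp(2*t)*sin(t)/5 - exp(2*t)*cos(t)/5 + C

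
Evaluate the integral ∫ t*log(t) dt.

Use integration by parts with u = log(t), dv = t dt.
Then du = 1/t dt and v = t**2/2.

t**2*log(t)/2 - t**2/4 + C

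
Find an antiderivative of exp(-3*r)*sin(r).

-3*exp(-3*r)*sin(r)/10 - exp(-3*r)*cos(r)/10 + C

Let I denote the integral. Integrate by parts with u = sin(r), dv = exp(-3*r) dr, so v = -exp(-3*r)/3: I = -exp(-3*r)*sin(r)/3 + (1/3)·∫ exp(-3*r)*cos(r) dr.
Apply parts again with u = cos(r), dv = exp(-3*r) dr: ∫ exp(-3*r)*cos(r) dr = -exp(-3*r)*cos(r)/3 − (1/3)·I. Substituting back brings back I: I = -exp(-3*r)*sin(r)/3 - exp(-3*r)*cos(r)/9 − (1/9)·I.
Solving for I: (1 + 1/9)·I equals the remaining terms, so I = (9/10)·(-exp(-3*r)*sin(r)/3 - exp(-3*r)*cos(r)/9).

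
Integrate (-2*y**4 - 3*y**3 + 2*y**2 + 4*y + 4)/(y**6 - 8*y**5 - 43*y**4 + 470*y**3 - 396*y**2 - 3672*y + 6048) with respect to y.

Factor the denominator: (y - 6)**2*(y - 4)*(y - 2)*(y + 3)*(y + 7).
Partial-fraction decomposition: 411/(7436*(y + 7)) - 71/(11340*(y + 3)) + 1/(40*(y - 2)) - 163/(154*(y - 4)) + 107807/(109512*(y - 6)) - 785/(234*(y - 6)**2).
Integrate each term; A/(y−a) gives A·log|y−a|; A/(y−a)² gives −A/(y−a).

107807*log(y - 6)/109512 - 163*log(y - 4)/154 + log(y - 2)/40 - 71*log(y + 3)/11340 + 411*log(y + 7)/7436 + 785/(234*y - 1404) + C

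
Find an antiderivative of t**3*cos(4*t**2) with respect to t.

t**2*sin(4*t**2)/8 + cos(4*t**2)/32 + C

Let u = t², du = 2t dt; rewrite as (1/2)∫ u^1·cos(4u) du.
Now integrate by parts 1 time.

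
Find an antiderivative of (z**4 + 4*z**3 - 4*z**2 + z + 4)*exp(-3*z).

(-27*z**4 - 144*z**3 - 36*z**2 - 51*z - 125)*exp(-3*z)/81 + C

Use integration by parts with u = z**4 + 4*z**3 - 4*z**2 + z + 4, dv = exp(-3*z) dz, so v = -exp(-3*z)/3.
Apply parts 4 times (tabular method): alternate signs, differentiate u down to 0, integrate dv up.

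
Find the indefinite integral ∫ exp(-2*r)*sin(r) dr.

-2*exp(-2*r)*sin(r)/5 - exp(-2*r)*cos(r)/5 + C

Let I denote the integral. Integrate by parts with u = sin(r), dv = exp(-2*r) dr, so v = -exp(-2*r)/2: I = -exp(-2*r)*sin(r)/2 + (1/2)·∫ exp(-2*r)*cos(r) dr.
Apply parts again with u = cos(r), dv = exp(-2*r) dr: ∫ exp(-2*r)*cos(r) dr = -exp(-2*r)*cos(r)/2 − (1/2)·I. Substituting back brings back I: I = -exp(-2*r)*sin(r)/2 - exp(-2*r)*cos(r)/4 − (1/4)·I.
Solving for I: (1 + 1/4)·I equals the remaining terms, so I = (4/5)·(-exp(-2*r)*sin(r)/2 - exp(-2*r)*cos(r)/4).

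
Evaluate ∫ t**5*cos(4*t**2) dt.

Let u = t², du = 2t dt; rewrite as (1/2)∫ u^2·cos(4u) du.
Now integrate by parts 2 times.

t**4*sin(4*t**2)/8 + t**2*cos(4*t**2)/16 - sin(4*t**2)/64 + C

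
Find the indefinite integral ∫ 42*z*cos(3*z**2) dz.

7*sin(3*z**2) + C

Let u = 3*z**2, so du = (6*z) dz.
Rewriting, the integral becomes 7·∫ cos(u) du = 7·sin(u).
Substituting back, u = 3*z**2.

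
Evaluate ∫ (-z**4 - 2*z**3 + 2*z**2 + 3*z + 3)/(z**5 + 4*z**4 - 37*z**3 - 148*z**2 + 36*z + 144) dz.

Factor the denominator: (z - 6)*(z - 1)*(z + 1)*(z + 4)*(z + 6).
Partial-fraction decomposition: -269/(280*(z + 6)) + 7/(20*(z + 4)) + 1/(70*(z + 1)) - 1/(70*(z - 1)) - 109/(280*(z - 6)).
Integrate each term: A/(z−a) contributes A·log|z−a|.

-109*log(z - 6)/280 - log(z - 1)/70 + log(z + 1)/70 + 7*log(z + 4)/20 - 269*log(z + 6)/280 + C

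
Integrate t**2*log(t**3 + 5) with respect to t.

t**3*log(t**3 + 5)/3 - t**3/3 + 5*log(t**3 + 5)/3 + C

Let u = t**3 + 5, so du = (3*t**2) dt.
The integral becomes (1/3)·∫ log(u) du; integrate by parts with u′=log(u), dv′=du.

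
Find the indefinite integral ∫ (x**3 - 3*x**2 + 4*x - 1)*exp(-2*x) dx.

(-4*x**3 + 6*x**2 - 10*x - 1)*exp(-2*x)/8 + C

Use integration by parts with u = x**3 - 3*x**2 + 4*x - 1, dv = exp(-2*x) dx, so v = -exp(-2*x)/2.
Apply parts 3 times (tabular method): alternate signs, differentiate u down to 0, integrate dv up.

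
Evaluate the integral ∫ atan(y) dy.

y*atan(y) - log(y**2 + 1)/2 + C

Use integration by parts with u = arctan(y), dv = dy.
Then du = 1/(y**2 + 1) dy.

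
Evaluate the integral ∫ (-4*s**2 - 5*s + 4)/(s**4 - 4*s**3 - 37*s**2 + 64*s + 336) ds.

Factor the denominator: (s - 7)*(s - 4)*(s + 3)*(s + 4).
Partial-fraction decomposition: 5/(11*(s + 4)) - 17/(70*(s + 3)) + 10/(21*(s - 4)) - 227/(330*(s - 7)).
Integrate each term: A/(s−a) contributes A·log|s−a|.

-227*log(s - 7)/330 + 10*log(s - 4)/21 - 17*log(s + 3)/70 + 5*log(s + 4)/11 + C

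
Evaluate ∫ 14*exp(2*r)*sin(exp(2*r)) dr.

-7*cos(exp(2*r)) + C

Let u = exp(2*r), so du = (2*exp(2*r)) dr.
Rewriting, the integral becomes 7·∫ sin(u) du = 7·-cos(u).
Substituting back, u = exp(2*r).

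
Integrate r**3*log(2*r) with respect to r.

r**4*(log(r) + log(2))/4 - r**4/16 + C

Use integration by parts with u = log(2*r), dv = r**3 dr.
Then du = 1/r dr and v = r**4/4.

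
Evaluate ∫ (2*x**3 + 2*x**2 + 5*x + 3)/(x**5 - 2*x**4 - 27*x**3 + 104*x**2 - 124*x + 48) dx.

Factor the denominator: (x - 4)*(x - 2)*(x - 1)**2*(x + 6).
Partial-fraction decomposition: -387/(3920*(x + 6)) + 205/(147*(x - 1)) + 4/(7*(x - 1)**2) - 37/(16*(x - 2)) + 61/(60*(x - 4)).
Integrate each term; A/(x−a) gives A·log|x−a|; A/(x−a)² gives −A/(x−a).

61*log(x - 4)/60 - 37*log(x - 2)/16 + 205*log(x - 1)/147 - 387*log(x + 6)/3920 - 4/(7*x - 7) + C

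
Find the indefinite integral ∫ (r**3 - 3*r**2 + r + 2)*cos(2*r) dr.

r**3*sin(2*r)/2 - 3*r**2*sin(2*r)/2 + 3*r**2*cos(2*r)/4 - r*sin(2*r)/4 - 3*r*cos(2*r)/2 + 7*sin(2*r)/4 - cos(2*r)/8 + C

Use integration by parts with u = r**3 - 3*r**2 + r + 2, dv = cos(2*r) dr, so v = sin(2*r)/2.
Apply parts 3 times (tabular method): alternate signs, differentiate u down to 0, integrate dv up.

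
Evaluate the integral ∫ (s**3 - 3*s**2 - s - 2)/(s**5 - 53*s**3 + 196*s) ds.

-log(s)/98 + 187*log(s - 7)/4410 + log(s - 2)/45 + log(s + 2)/18 - 97*log(s + 7)/882 + C

Factor the denominator: s*(s - 7)*(s - 2)*(s + 2)*(s + 7).
Partial-fraction decomposition: -97/(882*(s + 7)) + 1/(18*(s + 2)) + 1/(45*(s - 2)) + 187/(4410*(s - 7)) - 1/(98*s).
Integrate each term: A/(s−a) contributes A·log|s−a|.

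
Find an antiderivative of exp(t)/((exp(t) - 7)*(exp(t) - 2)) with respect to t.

log(exp(t) - 7)/5 - log(exp(t) - 2)/5 + C

Let u = e^t, du = e^t dt.
The integral becomes ∫ du/((u-2)(u-7)); decompose into partial fractions.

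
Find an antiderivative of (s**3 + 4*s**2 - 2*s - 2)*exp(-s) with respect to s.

Use integration by parts with u = s**3 + 4*s**2 - 2*s - 2, dv = exp(-s) ds, so v = -exp(-s).
Apply parts 3 times (tabular method): alternate signs, differentiate u down to 0, integrate dv up.

(-s**3 - 7*s**2 - 12*s - 10)*exp(-s) + C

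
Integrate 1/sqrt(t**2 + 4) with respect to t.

log(t + sqrt(t**2 + 4)) + C

Substitute t = 2·tan(θ), so dt = 2·sec(θ)^2 dθ and the radical becomes sqrt(t**2 + 4) = 2·sec(θ) by the Pythagorean identity.
Integrate the resulting trig expression in θ, then back-substitute tan(θ) = t/2, sec(θ) = sqrt(t**2 + 4)/2 (absorbing any constant into C).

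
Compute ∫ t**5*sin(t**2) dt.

Let u = t², du = 2t dt; rewrite as (1/2)∫ u^2·sin(1u) du.
Now integrate by parts 2 times.

-t**4*cos(t**2)/2 + t**2*sin(t**2) + cos(t**2) + C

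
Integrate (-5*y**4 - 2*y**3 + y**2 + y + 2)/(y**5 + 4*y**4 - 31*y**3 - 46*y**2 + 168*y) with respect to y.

log(y)/84 - 9*log(y - 4)/4 + 22*log(y - 2)/45 + 49*log(y + 3)/60 - 1025*log(y + 7)/252 + C

Factor the denominator: y*(y - 4)*(y - 2)*(y + 3)*(y + 7).
Partial-fraction decomposition: -1025/(252*(y + 7)) + 49/(60*(y + 3)) + 22/(45*(y - 2)) - 9/(4*(y - 4)) + 1/(84*y).
Integrate each term: A/(y−a) contributes A·log|y−a|.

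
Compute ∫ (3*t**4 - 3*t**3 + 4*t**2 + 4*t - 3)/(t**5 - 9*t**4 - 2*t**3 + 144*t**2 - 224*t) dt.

3*log(t)/224 + 1279*log(t - 7)/231 - 653*log(t - 4)/192 + 3*log(t - 2)/8 + 335*log(t + 4)/704 + C

Factor the denominator: t*(t - 7)*(t - 4)*(t - 2)*(t + 4).
Partial-fraction decomposition: 335/(704*(t + 4)) + 3/(8*(t - 2)) - 653/(192*(t - 4)) + 1279/(231*(t - 7)) + 3/(224*t).
Integrate each term: A/(t−a) contributes A·log|t−a|.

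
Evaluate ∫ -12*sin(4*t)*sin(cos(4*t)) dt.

-3*cos(cos(4*t)) + C

Let u = cos(4*t), so du = (-4*sin(4*t)) dt.
Rewriting, the integral becomes 3·∫ sin(u) du = 3·-cos(u).
Substituting back, u = cos(4*t).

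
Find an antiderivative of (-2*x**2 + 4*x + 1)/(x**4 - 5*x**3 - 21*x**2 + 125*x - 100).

Factor the denominator: (x - 5)*(x - 4)*(x - 1)*(x + 5).
Partial-fraction decomposition: 23/(180*(x + 5)) + 1/(24*(x - 1)) + 5/(9*(x - 4)) - 29/(40*(x - 5)).
Integrate each term: A/(x−a) contributes A·log|x−a|.

-29*log(x - 5)/40 + 5*log(x - 4)/9 + log(x - 1)/24 + 23*log(x + 5)/180 + C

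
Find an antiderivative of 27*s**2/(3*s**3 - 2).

Let u = 3*s**3 - 2, so du = (9*s**2) ds.
Rewriting, the integral becomes 3·∫ 1/u du = 3·log(u).
Substituting back, u = 3*s**3 - 2.

3*log(3*s**3 - 2) + C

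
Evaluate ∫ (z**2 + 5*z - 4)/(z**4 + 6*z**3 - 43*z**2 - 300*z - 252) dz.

Factor the denominator: (z - 7)*(z + 1)*(z + 6)**2.
Partial-fraction decomposition: -419/(4225*(z + 6)) + 2/(65*(z + 6)**2) + 1/(25*(z + 1)) + 10/(169*(z - 7)).
Integrate each term; A/(z−a) gives A·log|z−a|; A/(z−a)² gives −A/(z−a).

10*log(z - 7)/169 + log(z + 1)/25 - 419*log(z + 6)/4225 - 2/(65*z + 390) + C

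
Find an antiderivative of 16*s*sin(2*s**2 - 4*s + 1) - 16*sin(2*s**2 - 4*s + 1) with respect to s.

-4*cos(2*s**2 - 4*s + 1) + C

Let u = 2*s**2 - 4*s + 1, so du = (4*s - 4) ds.
Rewriting, the integral becomes 4·∫ sin(u) du = 4·-cos(u).
Substituting back, u = 2*s**2 - 4*s + 1.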